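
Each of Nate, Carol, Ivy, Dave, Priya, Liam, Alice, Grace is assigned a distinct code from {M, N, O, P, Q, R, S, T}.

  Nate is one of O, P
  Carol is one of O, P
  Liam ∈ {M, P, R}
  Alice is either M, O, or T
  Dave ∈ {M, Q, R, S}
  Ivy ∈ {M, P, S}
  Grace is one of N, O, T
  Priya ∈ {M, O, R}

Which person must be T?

Among the 8 variables, N fits only Grace (and all 8 values in {M, N, O, P, Q, R, S, T} must be used), so Grace = N.
The 7 still-open variables together cover exactly {M, O, P, Q, R, S, T} — 7 values for 7 variables — and Q appears only in Dave's list, so Dave = Q.
The 6 still-open variables together cover exactly {M, O, P, R, S, T} — 6 values for 6 variables — and S appears only in Ivy's list, so Ivy = S.
Among the 5 still-open variables, T fits only Alice (and all 5 values in {M, O, P, R, T} must be used), so Alice = T.

Alice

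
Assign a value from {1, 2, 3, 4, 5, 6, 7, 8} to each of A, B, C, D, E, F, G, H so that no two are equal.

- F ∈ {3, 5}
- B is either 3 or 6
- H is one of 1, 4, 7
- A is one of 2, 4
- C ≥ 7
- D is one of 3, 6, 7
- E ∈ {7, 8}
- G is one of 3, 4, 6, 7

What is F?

The 8 variables draw from only 8 values {1, 2, 3, 4, 5, 6, 7, 8}, so each is used; only H can be 1, hence H = 1.
Among the 7 still-open variables, 2 fits only A (and all 7 values in {2, 3, 4, 5, 6, 7, 8} must be used), so A = 2.
Among the 6 still-open variables, 4 fits only G (and all 6 values in {3, 4, 5, 6, 7, 8} must be used), so G = 4.
The 5 still-open variables together cover exactly {3, 5, 6, 7, 8} — 5 values for 5 variables — and 5 appears only in F's list, so F = 5.

5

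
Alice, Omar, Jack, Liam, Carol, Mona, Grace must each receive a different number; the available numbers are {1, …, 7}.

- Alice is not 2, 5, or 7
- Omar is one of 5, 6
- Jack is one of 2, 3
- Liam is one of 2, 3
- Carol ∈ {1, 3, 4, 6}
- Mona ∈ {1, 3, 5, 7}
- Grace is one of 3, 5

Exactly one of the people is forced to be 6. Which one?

Among the 7 variables, 7 fits only Mona (and all 7 values in {1, 2, 3, 4, 5, 6, 7} must be used), so Mona = 7.
Jack and Liam share exactly the 2 values {2, 3}; by pigeonhole those values go to them, so strike 2, 3 from Alice, Carol, Grace.
Grace has just one choice, so Grace = 5. Strike 5 from Omar.
So 6 goes to Omar.

Omar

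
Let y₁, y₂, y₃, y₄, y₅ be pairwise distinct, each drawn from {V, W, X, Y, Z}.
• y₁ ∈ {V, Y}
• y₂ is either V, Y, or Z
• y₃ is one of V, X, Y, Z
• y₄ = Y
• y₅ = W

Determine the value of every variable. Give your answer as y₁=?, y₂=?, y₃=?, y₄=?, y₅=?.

y₁=V, y₂=Z, y₃=X, y₄=Y, y₅=W

y₄ has just one choice, so y₄ = Y. Remove Y from y₁, y₂, y₃.
y₅ must be W (only option left).
y₁'s domain is down to {V}, so y₁ = V. Eliminate V elsewhere: y₂, y₃.
y₂'s domain is down to {Z}, so y₂ = Z. Strike Z from y₃.
That leaves y₃ = X.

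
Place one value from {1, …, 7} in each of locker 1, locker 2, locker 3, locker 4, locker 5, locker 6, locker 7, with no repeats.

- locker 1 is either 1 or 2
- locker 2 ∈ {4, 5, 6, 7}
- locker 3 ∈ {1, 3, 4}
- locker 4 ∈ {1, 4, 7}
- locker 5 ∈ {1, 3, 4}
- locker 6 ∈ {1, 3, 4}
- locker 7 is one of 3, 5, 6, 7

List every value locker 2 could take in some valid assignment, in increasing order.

The 7 variables together cover exactly {1, 2, 3, 4, 5, 6, 7} — 7 values for 7 variables — and 2 appears only in locker 1's list, so locker 1 = 2.
The 3 variables locker 3, locker 5, locker 6 are confined to {1, 3, 4}, which locks those values in; drop them from locker 2, locker 4, locker 7.
locker 4's domain is down to {7}, so locker 4 = 7. Remove 7 from locker 2, locker 7.
No further eliminations apply; locker 2 can still be any of 5, 6.

5, 6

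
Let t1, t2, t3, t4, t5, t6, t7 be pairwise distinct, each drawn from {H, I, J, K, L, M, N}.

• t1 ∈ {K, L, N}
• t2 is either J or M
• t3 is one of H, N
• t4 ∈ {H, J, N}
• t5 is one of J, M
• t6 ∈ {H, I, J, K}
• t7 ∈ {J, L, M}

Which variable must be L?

t7

Among the 7 variables, I fits only t6 (and all 7 values in {H, I, J, K, L, M, N} must be used), so t6 = I.
The 6 still-open variables together cover exactly {H, J, K, L, M, N} — 6 values for 6 variables — and K appears only in t1's list, so t1 = K.
The 5 still-open variables draw from only 5 values {H, J, L, M, N}, so each is used; only t7 can be L, hence t7 = L.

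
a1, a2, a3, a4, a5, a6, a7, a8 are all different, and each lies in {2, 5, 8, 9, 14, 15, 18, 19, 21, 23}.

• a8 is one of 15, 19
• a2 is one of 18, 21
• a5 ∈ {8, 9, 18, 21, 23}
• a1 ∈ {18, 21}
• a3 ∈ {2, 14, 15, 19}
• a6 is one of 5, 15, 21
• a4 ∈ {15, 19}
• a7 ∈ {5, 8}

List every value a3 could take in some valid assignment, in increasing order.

2, 14

a1 and a2 between them cover only {18, 21} — a naked pair. Remove those values from a5, a6.
The 2 variables a4 and a8 are confined to {15, 19}, which locks those values in; drop them from a3, a6.
That leaves a6 = 5. Strike 5 from a7.
a7 has just one choice, so a7 = 8. Remove 8 from a5.
No further eliminations apply; a3 can still be any of 2, 14.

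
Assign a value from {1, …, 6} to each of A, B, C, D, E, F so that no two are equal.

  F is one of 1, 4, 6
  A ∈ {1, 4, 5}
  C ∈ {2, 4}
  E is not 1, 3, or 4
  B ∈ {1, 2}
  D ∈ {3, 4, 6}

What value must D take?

3

The 6 variables draw from only 6 values {1, 2, 3, 4, 5, 6}, so each is used; only D can be 3, hence D = 3.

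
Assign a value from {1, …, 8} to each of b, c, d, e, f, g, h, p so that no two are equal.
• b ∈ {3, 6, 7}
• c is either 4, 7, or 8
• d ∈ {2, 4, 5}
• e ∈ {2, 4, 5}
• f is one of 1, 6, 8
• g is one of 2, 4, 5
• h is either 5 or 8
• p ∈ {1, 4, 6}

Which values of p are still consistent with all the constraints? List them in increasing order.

1, 6

Among the 8 variables, 3 fits only b (and all 8 values in {1, 2, 3, 4, 5, 6, 7, 8} must be used), so b = 3.
The 7 still-open variables draw from only 7 values {1, 2, 4, 5, 6, 7, 8}, so each is used; only c can be 7, hence c = 7.
d, e, g between them cover only {2, 4, 5} — a naked triple. Remove those values from h, p.
That leaves h = 8. Eliminate 8 elsewhere: f.
No further eliminations apply; p can still be any of 1, 6.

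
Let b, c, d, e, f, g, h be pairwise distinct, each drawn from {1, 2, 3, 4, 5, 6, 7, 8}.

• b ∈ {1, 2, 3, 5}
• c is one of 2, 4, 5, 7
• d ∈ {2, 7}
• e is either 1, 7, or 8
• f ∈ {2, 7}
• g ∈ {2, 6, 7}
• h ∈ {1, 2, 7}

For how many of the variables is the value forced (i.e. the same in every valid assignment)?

d and f share exactly the 2 values {2, 7}; by pigeonhole those values go to them, so strike 2, 7 from b, c, e, g, h.
That leaves g = 6.
That leaves h = 1. Remove 1 from b, e.
e must be 8 (only option left).
Determined: e=8, g=6, h=1. The other variables each still have more than one consistent value. That makes 3.

3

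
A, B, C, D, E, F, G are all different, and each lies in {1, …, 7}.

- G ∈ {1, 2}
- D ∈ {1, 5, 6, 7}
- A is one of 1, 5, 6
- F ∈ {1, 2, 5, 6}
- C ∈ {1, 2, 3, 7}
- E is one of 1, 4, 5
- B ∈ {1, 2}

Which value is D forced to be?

The 7 variables draw from only 7 values {1, 2, 3, 4, 5, 6, 7}, so each is used; only C can be 3, hence C = 3.
The 6 still-open variables together cover exactly {1, 2, 4, 5, 6, 7} — 6 values for 6 variables — and 4 appears only in E's list, so E = 4.
The 5 still-open variables together cover exactly {1, 2, 5, 6, 7} — 5 values for 5 variables — and 7 appears only in D's list, so D = 7.

7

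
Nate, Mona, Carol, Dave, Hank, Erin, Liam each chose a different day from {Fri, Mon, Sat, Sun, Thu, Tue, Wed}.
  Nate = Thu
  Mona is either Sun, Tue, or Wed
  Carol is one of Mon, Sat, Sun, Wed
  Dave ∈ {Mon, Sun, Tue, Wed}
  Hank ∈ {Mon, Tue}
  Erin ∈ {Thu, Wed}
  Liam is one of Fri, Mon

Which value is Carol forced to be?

Sat

Nate has just one choice, so Nate = Thu. Remove Thu from Erin.
Erin has just one choice, so Erin = Wed. So Mona, Carol, Dave can't be Wed.
Among the 5 still-open variables, Fri fits only Liam (and all 5 values in {Fri, Mon, Sat, Sun, Tue} must be used), so Liam = Fri.
The 4 still-open variables draw from only 4 values {Mon, Sat, Sun, Tue}, so each is used; only Carol can be Sat, hence Carol = Sat.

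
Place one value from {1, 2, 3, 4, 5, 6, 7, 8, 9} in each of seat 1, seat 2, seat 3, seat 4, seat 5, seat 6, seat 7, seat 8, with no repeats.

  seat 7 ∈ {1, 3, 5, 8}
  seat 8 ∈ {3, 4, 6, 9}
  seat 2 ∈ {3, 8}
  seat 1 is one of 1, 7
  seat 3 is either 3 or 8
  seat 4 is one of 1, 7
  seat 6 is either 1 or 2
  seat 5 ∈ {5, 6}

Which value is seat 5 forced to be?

The 2 variables seat 1 and seat 4 are confined to {1, 7}, which locks those values in; drop them from seat 6, seat 7.
seat 6's domain is down to {2}, so seat 6 = 2.
seat 2 and seat 3 share exactly the 2 values {3, 8}; by pigeonhole those values go to them, so strike 3, 8 from seat 7, seat 8.
seat 7 has just one choice, so seat 7 = 5. So seat 5 can't be 5.
So seat 5 = 6.

6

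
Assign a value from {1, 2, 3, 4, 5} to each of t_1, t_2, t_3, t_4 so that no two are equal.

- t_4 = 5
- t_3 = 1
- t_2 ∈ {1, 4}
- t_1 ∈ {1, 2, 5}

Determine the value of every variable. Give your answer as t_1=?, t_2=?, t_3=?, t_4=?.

t_3 must be 1 (only option left). So t_1, t_2 can't be 1.
t_4 must be 5 (only option left). Strike 5 from t_1.
That leaves t_1 = 2.
t_2's domain is down to {4}, so t_2 = 4.

t_1=2, t_2=4, t_3=1, t_4=5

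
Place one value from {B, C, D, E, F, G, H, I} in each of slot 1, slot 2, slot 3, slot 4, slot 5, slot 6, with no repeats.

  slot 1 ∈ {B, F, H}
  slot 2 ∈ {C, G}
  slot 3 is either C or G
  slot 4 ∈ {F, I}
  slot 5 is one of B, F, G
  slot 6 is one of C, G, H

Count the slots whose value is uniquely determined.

The 6 variables draw from only 6 values {B, C, F, G, H, I}, so each is used; only slot 4 can be I, hence slot 4 = I.
The 2 variables slot 2 and slot 3 are confined to {C, G}, which locks those values in; drop them from slot 5, slot 6.
slot 6's domain is down to {H}, so slot 6 = H. Remove H from slot 1.
Determined: slot 4=I, slot 6=H. The other slots each still have more than one consistent value. That makes 2.

2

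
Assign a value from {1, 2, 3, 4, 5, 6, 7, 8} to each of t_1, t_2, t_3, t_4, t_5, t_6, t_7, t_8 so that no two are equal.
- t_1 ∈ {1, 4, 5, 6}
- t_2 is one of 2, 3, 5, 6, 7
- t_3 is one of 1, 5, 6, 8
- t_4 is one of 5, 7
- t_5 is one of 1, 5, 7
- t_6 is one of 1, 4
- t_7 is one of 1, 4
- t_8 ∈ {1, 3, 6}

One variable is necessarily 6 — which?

The 8 variables together cover exactly {1, 2, 3, 4, 5, 6, 7, 8} — 8 values for 8 variables — and 2 appears only in t_2's list, so t_2 = 2.
The 7 still-open variables together cover exactly {1, 3, 4, 5, 6, 7, 8} — 7 values for 7 variables — and 3 appears only in t_8's list, so t_8 = 3.
The 6 still-open variables draw from only 6 values {1, 4, 5, 6, 7, 8}, so each is used; only t_3 can be 8, hence t_3 = 8.
The 5 still-open variables draw from only 5 values {1, 4, 5, 6, 7}, so each is used; only t_1 can be 6, hence t_1 = 6.

t_1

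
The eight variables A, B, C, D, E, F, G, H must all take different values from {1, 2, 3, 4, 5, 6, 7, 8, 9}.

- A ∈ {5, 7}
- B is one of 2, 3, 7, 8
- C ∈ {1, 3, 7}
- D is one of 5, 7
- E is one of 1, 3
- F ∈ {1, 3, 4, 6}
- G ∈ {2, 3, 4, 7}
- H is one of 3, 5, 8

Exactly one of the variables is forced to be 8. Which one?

H

The 8 variables together cover exactly {1, 2, 3, 4, 5, 6, 7, 8} — 8 values for 8 variables — and 6 appears only in F's list, so F = 6.
Among the 7 still-open variables, 4 fits only G (and all 7 values in {1, 2, 3, 4, 5, 7, 8} must be used), so G = 4.
The 6 still-open variables draw from only 6 values {1, 2, 3, 5, 7, 8}, so each is used; only B can be 2, hence B = 2.
The 5 still-open variables together cover exactly {1, 3, 5, 7, 8} — 5 values for 5 variables — and 8 appears only in H's list, so H = 8.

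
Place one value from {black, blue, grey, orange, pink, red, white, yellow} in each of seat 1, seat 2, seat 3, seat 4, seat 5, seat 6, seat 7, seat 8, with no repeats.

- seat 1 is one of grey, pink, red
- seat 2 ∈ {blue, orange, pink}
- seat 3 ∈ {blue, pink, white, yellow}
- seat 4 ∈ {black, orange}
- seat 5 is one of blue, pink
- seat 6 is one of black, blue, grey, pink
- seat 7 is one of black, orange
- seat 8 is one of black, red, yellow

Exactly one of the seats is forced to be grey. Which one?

Among the 8 variables, white fits only seat 3 (and all 8 values in {black, blue, grey, orange, pink, red, white, yellow} must be used), so seat 3 = white.
The 7 still-open variables together cover exactly {black, blue, grey, orange, pink, red, yellow} — 7 values for 7 variables — and yellow appears only in seat 8's list, so seat 8 = yellow.
Among the 6 still-open variables, red fits only seat 1 (and all 6 values in {black, blue, grey, orange, pink, red} must be used), so seat 1 = red.
The 5 still-open variables draw from only 5 values {black, blue, grey, orange, pink}, so each is used; only seat 6 can be grey, hence seat 6 = grey.

seat 6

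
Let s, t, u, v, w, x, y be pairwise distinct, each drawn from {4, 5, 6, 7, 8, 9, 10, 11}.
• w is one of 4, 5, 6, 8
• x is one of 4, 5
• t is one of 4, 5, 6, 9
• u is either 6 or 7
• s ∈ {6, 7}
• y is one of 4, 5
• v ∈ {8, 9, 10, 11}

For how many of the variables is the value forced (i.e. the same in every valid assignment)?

s and u share exactly the 2 values {6, 7}; by pigeonhole those values go to them, so strike 6, 7 from t, w.
x and y between them cover only {4, 5} — a naked pair. Remove those values from t, w.
t must be 9 (only option left). So v can't be 9.
w's domain is down to {8}, so w = 8. Strike 8 from v.
Determined: t=9, w=8. The other variables each still have more than one consistent value. That makes 2.

2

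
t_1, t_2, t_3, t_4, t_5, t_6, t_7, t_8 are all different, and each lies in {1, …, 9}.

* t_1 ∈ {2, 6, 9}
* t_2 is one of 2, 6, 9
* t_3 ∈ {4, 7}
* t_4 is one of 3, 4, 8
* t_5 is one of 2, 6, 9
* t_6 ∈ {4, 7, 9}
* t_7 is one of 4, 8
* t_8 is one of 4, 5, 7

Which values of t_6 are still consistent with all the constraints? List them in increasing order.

4, 7

Among the 8 variables, 3 fits only t_4 (and all 8 values in {2, 3, 4, 5, 6, 7, 8, 9} must be used), so t_4 = 3.
The 7 still-open variables together cover exactly {2, 4, 5, 6, 7, 8, 9} — 7 values for 7 variables — and 5 appears only in t_8's list, so t_8 = 5.
The 6 still-open variables draw from only 6 values {2, 4, 6, 7, 8, 9}, so each is used; only t_7 can be 8, hence t_7 = 8.
t_1, t_2, t_5 share exactly the 3 values {2, 6, 9}; by pigeonhole those values go to them, so strike 2, 6, 9 from t_6.
No further eliminations apply; t_6 can still be any of 4, 7.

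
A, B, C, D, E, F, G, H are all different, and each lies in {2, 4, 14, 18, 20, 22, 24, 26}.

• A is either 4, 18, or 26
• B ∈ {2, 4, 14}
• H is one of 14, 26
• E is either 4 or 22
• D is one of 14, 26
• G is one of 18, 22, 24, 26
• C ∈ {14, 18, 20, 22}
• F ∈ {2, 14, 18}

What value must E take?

22

Among the 8 variables, 20 fits only C (and all 8 values in {2, 4, 14, 18, 20, 22, 24, 26} must be used), so C = 20.
The 7 still-open variables draw from only 7 values {2, 4, 14, 18, 22, 24, 26}, so each is used; only G can be 24, hence G = 24.
The 6 still-open variables draw from only 6 values {2, 4, 14, 18, 22, 26}, so each is used; only E can be 22, hence E = 22.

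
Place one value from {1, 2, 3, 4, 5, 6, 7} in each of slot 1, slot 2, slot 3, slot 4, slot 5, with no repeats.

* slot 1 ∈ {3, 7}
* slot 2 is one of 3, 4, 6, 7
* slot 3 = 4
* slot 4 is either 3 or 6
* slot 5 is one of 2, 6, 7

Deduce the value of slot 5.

2

slot 3 must be 4 (only option left). Eliminate 4 elsewhere: slot 2.
The 4 still-open variables together cover exactly {2, 3, 6, 7} — 4 values for 4 variables — and 2 appears only in slot 5's list, so slot 5 = 2.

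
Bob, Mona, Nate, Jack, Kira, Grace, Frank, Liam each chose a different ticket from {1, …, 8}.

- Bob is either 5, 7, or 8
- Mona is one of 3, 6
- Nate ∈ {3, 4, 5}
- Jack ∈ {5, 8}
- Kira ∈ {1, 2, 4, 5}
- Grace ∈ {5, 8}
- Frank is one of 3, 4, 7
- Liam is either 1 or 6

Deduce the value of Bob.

The 8 variables together cover exactly {1, 2, 3, 4, 5, 6, 7, 8} — 8 values for 8 variables — and 2 appears only in Kira's list, so Kira = 2.
Among the 7 still-open variables, 1 fits only Liam (and all 7 values in {1, 3, 4, 5, 6, 7, 8} must be used), so Liam = 1.
The 6 still-open variables together cover exactly {3, 4, 5, 6, 7, 8} — 6 values for 6 variables — and 6 appears only in Mona's list, so Mona = 6.
Jack and Grace share exactly the 2 values {5, 8}; by pigeonhole those values go to them, so strike 5, 8 from Bob, Nate.
So Bob = 7.

7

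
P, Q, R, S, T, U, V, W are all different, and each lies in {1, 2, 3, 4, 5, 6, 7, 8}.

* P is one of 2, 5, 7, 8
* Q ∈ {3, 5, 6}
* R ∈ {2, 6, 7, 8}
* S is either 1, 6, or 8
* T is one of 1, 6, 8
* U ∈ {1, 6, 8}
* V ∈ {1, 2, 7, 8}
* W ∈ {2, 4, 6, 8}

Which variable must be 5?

Among the 8 variables, 3 fits only Q (and all 8 values in {1, 2, 3, 4, 5, 6, 7, 8} must be used), so Q = 3.
The 7 still-open variables draw from only 7 values {1, 2, 4, 5, 6, 7, 8}, so each is used; only W can be 4, hence W = 4.
Among the 6 still-open variables, 5 fits only P (and all 6 values in {1, 2, 5, 6, 7, 8} must be used), so P = 5.

P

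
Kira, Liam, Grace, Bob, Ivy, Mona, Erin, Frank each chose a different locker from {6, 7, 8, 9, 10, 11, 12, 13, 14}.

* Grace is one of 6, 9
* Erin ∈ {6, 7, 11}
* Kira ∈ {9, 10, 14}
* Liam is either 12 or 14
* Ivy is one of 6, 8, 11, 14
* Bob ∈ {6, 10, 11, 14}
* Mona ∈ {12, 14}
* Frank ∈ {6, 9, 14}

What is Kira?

The 8 variables together cover exactly {6, 7, 8, 9, 10, 11, 12, 14} — 8 values for 8 variables — and 7 appears only in Erin's list, so Erin = 7.
Among the 7 still-open variables, 8 fits only Ivy (and all 7 values in {6, 8, 9, 10, 11, 12, 14} must be used), so Ivy = 8.
The 6 still-open variables draw from only 6 values {6, 9, 10, 11, 12, 14}, so each is used; only Bob can be 11, hence Bob = 11.
The 5 still-open variables together cover exactly {6, 9, 10, 12, 14} — 5 values for 5 variables — and 10 appears only in Kira's list, so Kira = 10.

10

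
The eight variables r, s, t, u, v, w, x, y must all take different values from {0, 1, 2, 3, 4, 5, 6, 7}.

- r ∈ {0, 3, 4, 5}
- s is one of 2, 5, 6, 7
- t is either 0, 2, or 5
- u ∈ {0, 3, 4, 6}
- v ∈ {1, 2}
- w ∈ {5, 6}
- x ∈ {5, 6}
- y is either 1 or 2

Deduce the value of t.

Among the 8 variables, 7 fits only s (and all 8 values in {0, 1, 2, 3, 4, 5, 6, 7} must be used), so s = 7.
v and y between them cover only {1, 2} — a naked pair. Remove those values from t.
w and x share exactly the 2 values {5, 6}; by pigeonhole those values go to them, so strike 5, 6 from r, t, u.
So t = 0.

0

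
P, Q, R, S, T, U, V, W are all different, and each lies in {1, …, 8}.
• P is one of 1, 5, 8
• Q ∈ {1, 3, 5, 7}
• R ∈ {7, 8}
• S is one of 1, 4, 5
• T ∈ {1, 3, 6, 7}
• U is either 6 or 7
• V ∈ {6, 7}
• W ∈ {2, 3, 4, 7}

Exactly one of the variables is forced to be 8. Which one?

Among the 8 variables, 2 fits only W (and all 8 values in {1, 2, 3, 4, 5, 6, 7, 8} must be used), so W = 2.
Among the 7 still-open variables, 4 fits only S (and all 7 values in {1, 3, 4, 5, 6, 7, 8} must be used), so S = 4.
U and V between them cover only {6, 7} — a naked pair. Remove those values from Q, R, T.
So 8 goes to R.

R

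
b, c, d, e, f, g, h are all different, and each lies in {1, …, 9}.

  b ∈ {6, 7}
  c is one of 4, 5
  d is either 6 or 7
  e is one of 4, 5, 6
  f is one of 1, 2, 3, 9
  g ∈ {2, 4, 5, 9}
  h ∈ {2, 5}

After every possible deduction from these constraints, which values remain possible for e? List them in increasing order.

4, 5

The 2 variables b and d are confined to {6, 7}, which locks those values in; drop them from e.
c and e between them cover only {4, 5} — a naked pair. Remove those values from g, h.
That leaves h = 2. So f, g can't be 2.
g has just one choice, so g = 9. Strike 9 from f.
No further eliminations apply; e can still be any of 4, 5.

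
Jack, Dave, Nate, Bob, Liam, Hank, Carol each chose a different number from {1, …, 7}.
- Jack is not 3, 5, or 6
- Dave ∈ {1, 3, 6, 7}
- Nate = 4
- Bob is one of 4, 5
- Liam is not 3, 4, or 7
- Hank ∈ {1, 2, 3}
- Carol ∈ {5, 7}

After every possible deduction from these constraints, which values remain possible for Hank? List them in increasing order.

Nate's domain is down to {4}, so Nate = 4. Remove 4 from Jack, Bob.
Bob's domain is down to {5}, so Bob = 5. Remove 5 from Liam, Carol.
Carol has just one choice, so Carol = 7. Strike 7 from Jack, Dave.
No further eliminations apply; Hank can still be any of 1, 2, 3.

1, 2, 3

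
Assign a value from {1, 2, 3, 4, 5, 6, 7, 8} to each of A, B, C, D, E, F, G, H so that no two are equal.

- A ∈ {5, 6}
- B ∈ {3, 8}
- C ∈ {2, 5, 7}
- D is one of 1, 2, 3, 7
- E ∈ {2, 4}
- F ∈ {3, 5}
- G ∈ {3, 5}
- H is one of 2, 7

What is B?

The 8 variables together cover exactly {1, 2, 3, 4, 5, 6, 7, 8} — 8 values for 8 variables — and 1 appears only in D's list, so D = 1.
The 7 still-open variables together cover exactly {2, 3, 4, 5, 6, 7, 8} — 7 values for 7 variables — and 4 appears only in E's list, so E = 4.
The 6 still-open variables together cover exactly {2, 3, 5, 6, 7, 8} — 6 values for 6 variables — and 6 appears only in A's list, so A = 6.
The 5 still-open variables draw from only 5 values {2, 3, 5, 7, 8}, so each is used; only B can be 8, hence B = 8.

8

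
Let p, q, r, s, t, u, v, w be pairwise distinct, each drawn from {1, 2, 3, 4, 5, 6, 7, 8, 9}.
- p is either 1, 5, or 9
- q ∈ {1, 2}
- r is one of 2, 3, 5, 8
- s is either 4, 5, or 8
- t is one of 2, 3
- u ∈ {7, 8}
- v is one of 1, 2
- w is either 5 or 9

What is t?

The 8 variables draw from only 8 values {1, 2, 3, 4, 5, 7, 8, 9}, so each is used; only s can be 4, hence s = 4.
The 7 still-open variables draw from only 7 values {1, 2, 3, 5, 7, 8, 9}, so each is used; only u can be 7, hence u = 7.
The 6 still-open variables together cover exactly {1, 2, 3, 5, 8, 9} — 6 values for 6 variables — and 8 appears only in r's list, so r = 8.
The 5 still-open variables draw from only 5 values {1, 2, 3, 5, 9}, so each is used; only t can be 3, hence t = 3.

3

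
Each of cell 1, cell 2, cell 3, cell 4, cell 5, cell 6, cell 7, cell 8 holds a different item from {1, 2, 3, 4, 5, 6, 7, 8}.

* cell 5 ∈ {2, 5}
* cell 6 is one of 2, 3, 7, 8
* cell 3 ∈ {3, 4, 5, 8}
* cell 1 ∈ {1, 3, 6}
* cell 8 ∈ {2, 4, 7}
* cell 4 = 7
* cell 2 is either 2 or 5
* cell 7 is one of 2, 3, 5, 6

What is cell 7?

cell 4 must be 7 (only option left). Strike 7 from cell 6, cell 8.
The 7 still-open variables together cover exactly {1, 2, 3, 4, 5, 6, 8} — 7 values for 7 variables — and 1 appears only in cell 1's list, so cell 1 = 1.
Among the 6 still-open variables, 6 fits only cell 7 (and all 6 values in {2, 3, 4, 5, 6, 8} must be used), so cell 7 = 6.

6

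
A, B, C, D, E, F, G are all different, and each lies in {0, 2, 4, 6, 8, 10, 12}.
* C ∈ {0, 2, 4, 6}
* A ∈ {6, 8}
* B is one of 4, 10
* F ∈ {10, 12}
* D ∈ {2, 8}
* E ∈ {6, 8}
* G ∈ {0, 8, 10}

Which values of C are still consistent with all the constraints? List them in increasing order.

0, 4

The 7 variables draw from only 7 values {0, 2, 4, 6, 8, 10, 12}, so each is used; only F can be 12, hence F = 12.
A and E share exactly the 2 values {6, 8}; by pigeonhole those values go to them, so strike 6, 8 from C, D, G.
That leaves D = 2. Remove 2 from C.
No further eliminations apply; C can still be any of 0, 4.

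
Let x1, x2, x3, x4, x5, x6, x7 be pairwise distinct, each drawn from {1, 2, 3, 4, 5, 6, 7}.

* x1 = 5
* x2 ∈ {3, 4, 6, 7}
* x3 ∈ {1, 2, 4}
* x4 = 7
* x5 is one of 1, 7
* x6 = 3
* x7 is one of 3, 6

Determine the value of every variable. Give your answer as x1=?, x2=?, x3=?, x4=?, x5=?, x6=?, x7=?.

x1=5, x2=4, x3=2, x4=7, x5=1, x6=3, x7=6

x1 has just one choice, so x1 = 5.
That leaves x4 = 7. Strike 7 from x2, x5.
x5's domain is down to {1}, so x5 = 1. Eliminate 1 elsewhere: x3.
That leaves x6 = 3. So x2, x7 can't be 3.
x7 has just one choice, so x7 = 6. Strike 6 from x2.
That leaves x2 = 4. Eliminate 4 elsewhere: x3.
x3 must be 2 (only option left).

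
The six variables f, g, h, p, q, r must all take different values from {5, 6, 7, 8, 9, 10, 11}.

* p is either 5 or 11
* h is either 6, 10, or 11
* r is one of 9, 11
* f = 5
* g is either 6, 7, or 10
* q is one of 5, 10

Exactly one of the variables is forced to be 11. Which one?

f's domain is down to {5}, so f = 5. Remove 5 from p, q.
So 11 goes to p.

p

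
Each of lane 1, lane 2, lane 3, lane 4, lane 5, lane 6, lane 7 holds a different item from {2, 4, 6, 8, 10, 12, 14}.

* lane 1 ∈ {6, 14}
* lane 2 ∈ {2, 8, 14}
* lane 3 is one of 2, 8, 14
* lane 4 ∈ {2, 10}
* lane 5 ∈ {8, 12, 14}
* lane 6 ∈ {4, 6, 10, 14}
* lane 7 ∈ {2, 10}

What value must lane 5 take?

The 7 variables draw from only 7 values {2, 4, 6, 8, 10, 12, 14}, so each is used; only lane 6 can be 4, hence lane 6 = 4.
Among the 6 still-open variables, 6 fits only lane 1 (and all 6 values in {2, 6, 8, 10, 12, 14} must be used), so lane 1 = 6.
The 5 still-open variables draw from only 5 values {2, 8, 10, 12, 14}, so each is used; only lane 5 can be 12, hence lane 5 = 12.

12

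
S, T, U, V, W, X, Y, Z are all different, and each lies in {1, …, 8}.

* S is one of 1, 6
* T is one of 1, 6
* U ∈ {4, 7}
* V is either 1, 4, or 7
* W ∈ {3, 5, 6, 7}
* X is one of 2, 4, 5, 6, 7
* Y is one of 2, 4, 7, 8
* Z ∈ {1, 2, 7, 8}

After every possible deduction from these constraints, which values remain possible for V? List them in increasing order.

Among the 8 variables, 3 fits only W (and all 8 values in {1, 2, 3, 4, 5, 6, 7, 8} must be used), so W = 3.
The 7 still-open variables draw from only 7 values {1, 2, 4, 5, 6, 7, 8}, so each is used; only X can be 5, hence X = 5.
S and T share exactly the 2 values {1, 6}; by pigeonhole those values go to them, so strike 1, 6 from V, Z.
U and V share exactly the 2 values {4, 7}; by pigeonhole those values go to them, so strike 4, 7 from Y, Z.
No further eliminations apply; V can still be any of 4, 7.

4, 7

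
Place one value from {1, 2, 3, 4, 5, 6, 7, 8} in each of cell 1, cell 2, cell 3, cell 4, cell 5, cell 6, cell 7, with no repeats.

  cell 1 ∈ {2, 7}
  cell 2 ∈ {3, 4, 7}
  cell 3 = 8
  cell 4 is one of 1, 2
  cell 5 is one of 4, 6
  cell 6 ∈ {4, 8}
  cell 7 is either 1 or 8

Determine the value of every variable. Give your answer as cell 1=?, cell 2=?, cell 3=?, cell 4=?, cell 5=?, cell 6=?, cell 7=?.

cell 3's domain is down to {8}, so cell 3 = 8. Remove 8 from cell 6, cell 7.
cell 6's domain is down to {4}, so cell 6 = 4. Strike 4 from cell 2, cell 5.
That leaves cell 7 = 1. Remove 1 from cell 4.
cell 4 must be 2 (only option left). So cell 1 can't be 2.
That leaves cell 5 = 6.
cell 1 has just one choice, so cell 1 = 7. Eliminate 7 elsewhere: cell 2.
cell 2 has just one choice, so cell 2 = 3.

cell 1=7, cell 2=3, cell 3=8, cell 4=2, cell 5=6, cell 6=4, cell 7=1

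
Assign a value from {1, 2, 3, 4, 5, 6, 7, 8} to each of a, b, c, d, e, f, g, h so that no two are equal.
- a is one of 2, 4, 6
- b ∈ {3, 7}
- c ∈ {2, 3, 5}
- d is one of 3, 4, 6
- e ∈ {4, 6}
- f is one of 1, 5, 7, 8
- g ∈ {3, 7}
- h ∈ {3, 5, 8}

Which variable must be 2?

a

Among the 8 variables, 1 fits only f (and all 8 values in {1, 2, 3, 4, 5, 6, 7, 8} must be used), so f = 1.
The 7 still-open variables together cover exactly {2, 3, 4, 5, 6, 7, 8} — 7 values for 7 variables — and 8 appears only in h's list, so h = 8.
The 6 still-open variables draw from only 6 values {2, 3, 4, 5, 6, 7}, so each is used; only c can be 5, hence c = 5.
The 5 still-open variables draw from only 5 values {2, 3, 4, 6, 7}, so each is used; only a can be 2, hence a = 2.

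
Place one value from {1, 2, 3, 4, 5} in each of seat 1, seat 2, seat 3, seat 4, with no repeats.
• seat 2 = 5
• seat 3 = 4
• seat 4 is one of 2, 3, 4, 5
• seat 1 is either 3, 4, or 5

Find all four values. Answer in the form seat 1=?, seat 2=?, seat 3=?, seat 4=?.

seat 2 has just one choice, so seat 2 = 5. So seat 1, seat 4 can't be 5.
seat 3 has just one choice, so seat 3 = 4. Remove 4 from seat 1, seat 4.
That leaves seat 1 = 3. Eliminate 3 elsewhere: seat 4.
seat 4's domain is down to {2}, so seat 4 = 2.

seat 1=3, seat 2=5, seat 3=4, seat 4=2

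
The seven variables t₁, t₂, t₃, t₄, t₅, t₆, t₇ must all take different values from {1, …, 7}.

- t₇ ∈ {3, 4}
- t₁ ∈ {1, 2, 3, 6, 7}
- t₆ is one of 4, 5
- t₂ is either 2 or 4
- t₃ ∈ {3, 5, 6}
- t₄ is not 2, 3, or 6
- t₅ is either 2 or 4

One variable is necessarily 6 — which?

t₃

t₂ and t₅ between them cover only {2, 4} — a naked pair. Remove those values from t₁, t₄, t₆, t₇.
t₆ must be 5 (only option left). Strike 5 from t₃, t₄.
t₇ must be 3 (only option left). Strike 3 from t₁, t₃.
So 6 goes to t₃.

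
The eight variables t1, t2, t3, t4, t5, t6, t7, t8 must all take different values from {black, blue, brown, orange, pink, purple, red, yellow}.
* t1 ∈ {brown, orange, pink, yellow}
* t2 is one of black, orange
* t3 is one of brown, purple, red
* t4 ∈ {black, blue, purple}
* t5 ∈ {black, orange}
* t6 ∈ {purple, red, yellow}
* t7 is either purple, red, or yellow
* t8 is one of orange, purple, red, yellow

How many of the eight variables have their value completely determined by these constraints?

3

The 8 variables draw from only 8 values {black, blue, brown, orange, pink, purple, red, yellow}, so each is used; only t4 can be blue, hence t4 = blue.
Among the 7 still-open variables, pink fits only t1 (and all 7 values in {black, brown, orange, pink, purple, red, yellow} must be used), so t1 = pink.
Among the 6 still-open variables, brown fits only t3 (and all 6 values in {black, brown, orange, purple, red, yellow} must be used), so t3 = brown.
t2 and t5 share exactly the 2 values {black, orange}; by pigeonhole those values go to them, so strike black, orange from t8.
Determined: t1=pink, t3=brown, t4=blue. The other variables each still have more than one consistent value. That makes 3.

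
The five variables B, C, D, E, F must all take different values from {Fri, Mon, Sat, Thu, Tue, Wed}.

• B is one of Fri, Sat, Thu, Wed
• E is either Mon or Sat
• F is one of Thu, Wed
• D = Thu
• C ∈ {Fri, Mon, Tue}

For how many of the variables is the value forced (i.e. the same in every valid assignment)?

2

D must be Thu (only option left). Strike Thu from B, F.
F must be Wed (only option left). Remove Wed from B.
Determined: D=Thu, F=Wed. The other variables each still have more than one consistent value. That makes 2.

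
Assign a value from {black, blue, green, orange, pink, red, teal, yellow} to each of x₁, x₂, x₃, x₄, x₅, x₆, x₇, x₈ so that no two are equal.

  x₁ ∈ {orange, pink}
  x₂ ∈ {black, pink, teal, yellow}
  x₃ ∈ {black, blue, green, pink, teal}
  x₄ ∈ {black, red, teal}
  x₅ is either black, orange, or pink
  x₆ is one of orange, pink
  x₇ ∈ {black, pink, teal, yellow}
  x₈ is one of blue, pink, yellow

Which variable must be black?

The 8 variables draw from only 8 values {black, blue, green, orange, pink, red, teal, yellow}, so each is used; only x₃ can be green, hence x₃ = green.
The 7 still-open variables together cover exactly {black, blue, orange, pink, red, teal, yellow} — 7 values for 7 variables — and blue appears only in x₈'s list, so x₈ = blue.
Among the 6 still-open variables, red fits only x₄ (and all 6 values in {black, orange, pink, red, teal, yellow} must be used), so x₄ = red.
The 2 variables x₁ and x₆ are confined to {orange, pink}, which locks those values in; drop them from x₂, x₅, x₇.
So black goes to x₅.

x₅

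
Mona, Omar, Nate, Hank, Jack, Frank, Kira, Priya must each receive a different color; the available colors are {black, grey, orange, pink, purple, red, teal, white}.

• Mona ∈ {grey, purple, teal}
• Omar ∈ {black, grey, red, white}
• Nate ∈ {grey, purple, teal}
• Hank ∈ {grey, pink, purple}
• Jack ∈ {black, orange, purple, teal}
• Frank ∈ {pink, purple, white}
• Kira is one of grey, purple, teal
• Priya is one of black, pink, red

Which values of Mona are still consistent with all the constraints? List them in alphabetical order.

Among the 8 variables, orange fits only Jack (and all 8 values in {black, grey, orange, pink, purple, red, teal, white} must be used), so Jack = orange.
The 3 variables Mona, Nate, Kira are confined to {grey, purple, teal}, which locks those values in; drop them from Omar, Hank, Frank.
That leaves Hank = pink. Strike pink from Frank, Priya.
Frank's domain is down to {white}, so Frank = white. Remove white from Omar.
No further eliminations apply; Mona can still be any of grey, purple, teal.

grey, purple, teal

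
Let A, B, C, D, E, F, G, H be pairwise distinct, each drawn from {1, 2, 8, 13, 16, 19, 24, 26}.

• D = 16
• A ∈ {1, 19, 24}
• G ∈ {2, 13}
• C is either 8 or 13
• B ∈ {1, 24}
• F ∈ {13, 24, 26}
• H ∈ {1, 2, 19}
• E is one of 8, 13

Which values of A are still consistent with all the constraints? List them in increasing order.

D must be 16 (only option left).
The 7 still-open variables draw from only 7 values {1, 2, 8, 13, 19, 24, 26}, so each is used; only F can be 26, hence F = 26.
C and E between them cover only {8, 13} — a naked pair. Remove those values from G.
That leaves G = 2. Strike 2 from H.
No further eliminations apply; A can still be any of 1, 19, 24.

1, 19, 24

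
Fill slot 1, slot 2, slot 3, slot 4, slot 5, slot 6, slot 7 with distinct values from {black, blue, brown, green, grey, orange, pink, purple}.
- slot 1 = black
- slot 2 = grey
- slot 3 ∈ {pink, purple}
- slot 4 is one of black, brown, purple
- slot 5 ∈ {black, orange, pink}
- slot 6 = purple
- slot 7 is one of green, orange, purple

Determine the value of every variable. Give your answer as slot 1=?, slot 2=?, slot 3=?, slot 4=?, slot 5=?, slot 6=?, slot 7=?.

slot 1=black, slot 2=grey, slot 3=pink, slot 4=brown, slot 5=orange, slot 6=purple, slot 7=green

slot 1's domain is down to {black}, so slot 1 = black. Remove black from slot 4, slot 5.
slot 2's domain is down to {grey}, so slot 2 = grey.
slot 6's domain is down to {purple}, so slot 6 = purple. Eliminate purple elsewhere: slot 3, slot 4, slot 7.
slot 3 has just one choice, so slot 3 = pink. Strike pink from slot 5.
That leaves slot 4 = brown.
slot 5 must be orange (only option left). Remove orange from slot 7.
slot 7's domain is down to {green}, so slot 7 = green.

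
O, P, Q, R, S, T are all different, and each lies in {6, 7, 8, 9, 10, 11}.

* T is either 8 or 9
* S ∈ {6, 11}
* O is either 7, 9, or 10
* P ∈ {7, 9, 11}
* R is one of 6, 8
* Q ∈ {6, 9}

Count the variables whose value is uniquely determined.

3

The 6 variables together cover exactly {6, 7, 8, 9, 10, 11} — 6 values for 6 variables — and 10 appears only in O's list, so O = 10.
The 5 still-open variables draw from only 5 values {6, 7, 8, 9, 11}, so each is used; only P can be 7, hence P = 7.
The 4 still-open variables draw from only 4 values {6, 8, 9, 11}, so each is used; only S can be 11, hence S = 11.
Determined: O=10, P=7, S=11. The other variables each still have more than one consistent value. That makes 3.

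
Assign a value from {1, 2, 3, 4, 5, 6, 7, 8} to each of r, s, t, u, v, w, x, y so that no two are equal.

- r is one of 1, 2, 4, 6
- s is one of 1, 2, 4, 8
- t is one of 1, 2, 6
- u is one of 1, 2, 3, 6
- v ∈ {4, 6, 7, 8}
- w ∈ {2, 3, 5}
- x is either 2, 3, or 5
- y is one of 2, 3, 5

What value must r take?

4

The 8 variables together cover exactly {1, 2, 3, 4, 5, 6, 7, 8} — 8 values for 8 variables — and 7 appears only in v's list, so v = 7.
Among the 7 still-open variables, 8 fits only s (and all 7 values in {1, 2, 3, 4, 5, 6, 8} must be used), so s = 8.
The 6 still-open variables draw from only 6 values {1, 2, 3, 4, 5, 6}, so each is used; only r can be 4, hence r = 4.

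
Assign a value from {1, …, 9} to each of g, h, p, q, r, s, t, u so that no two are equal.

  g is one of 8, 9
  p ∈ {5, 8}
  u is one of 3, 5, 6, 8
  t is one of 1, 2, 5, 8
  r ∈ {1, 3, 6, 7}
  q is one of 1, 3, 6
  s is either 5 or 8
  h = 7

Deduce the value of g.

9

h's domain is down to {7}, so h = 7. Eliminate 7 elsewhere: r.
The 7 still-open variables draw from only 7 values {1, 2, 3, 5, 6, 8, 9}, so each is used; only t can be 2, hence t = 2.
Among the 6 still-open variables, 9 fits only g (and all 6 values in {1, 3, 5, 6, 8, 9} must be used), so g = 9.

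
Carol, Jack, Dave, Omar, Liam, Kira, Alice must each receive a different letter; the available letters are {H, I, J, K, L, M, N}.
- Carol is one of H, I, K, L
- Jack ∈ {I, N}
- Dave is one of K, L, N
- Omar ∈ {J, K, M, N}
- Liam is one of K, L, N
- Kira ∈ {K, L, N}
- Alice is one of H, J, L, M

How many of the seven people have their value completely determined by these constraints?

Dave, Liam, Kira share exactly the 3 values {K, L, N}; by pigeonhole those values go to them, so strike K, L, N from Carol, Jack, Omar, Alice.
Jack has just one choice, so Jack = I. So Carol can't be I.
Carol must be H (only option left). Strike H from Alice.
Determined: Carol=H, Jack=I. The other people each still have more than one consistent value. That makes 2.

2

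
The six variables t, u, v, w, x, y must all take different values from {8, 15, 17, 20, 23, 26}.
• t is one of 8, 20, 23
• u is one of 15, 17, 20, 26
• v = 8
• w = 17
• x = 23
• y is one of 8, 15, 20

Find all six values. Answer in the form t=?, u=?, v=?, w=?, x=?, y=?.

t=20, u=26, v=8, w=17, x=23, y=15

v's domain is down to {8}, so v = 8. Eliminate 8 elsewhere: t, y.
w's domain is down to {17}, so w = 17. Eliminate 17 elsewhere: u.
x has just one choice, so x = 23. Remove 23 from t.
t's domain is down to {20}, so t = 20. Strike 20 from u, y.
y has just one choice, so y = 15. Remove 15 from u.
u has just one choice, so u = 26.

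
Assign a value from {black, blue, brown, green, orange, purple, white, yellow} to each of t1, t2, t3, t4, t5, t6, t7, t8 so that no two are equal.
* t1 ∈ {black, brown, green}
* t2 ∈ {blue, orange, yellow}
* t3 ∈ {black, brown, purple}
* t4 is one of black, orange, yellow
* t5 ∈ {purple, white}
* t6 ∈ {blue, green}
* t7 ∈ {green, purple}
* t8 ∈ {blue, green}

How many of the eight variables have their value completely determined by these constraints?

2

Among the 8 variables, white fits only t5 (and all 8 values in {black, blue, brown, green, orange, purple, white, yellow} must be used), so t5 = white.
t6 and t8 share exactly the 2 values {blue, green}; by pigeonhole those values go to them, so strike blue, green from t1, t2, t7.
t7 must be purple (only option left). Eliminate purple elsewhere: t3.
The 2 variables t1 and t3 are confined to {black, brown}, which locks those values in; drop them from t4.
Determined: t5=white, t7=purple. The other variables each still have more than one consistent value. That makes 2.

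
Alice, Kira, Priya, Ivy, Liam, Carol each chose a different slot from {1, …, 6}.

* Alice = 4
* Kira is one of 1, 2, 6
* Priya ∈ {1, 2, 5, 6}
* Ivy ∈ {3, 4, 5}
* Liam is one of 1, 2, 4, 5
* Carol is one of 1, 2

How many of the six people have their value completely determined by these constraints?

2

Alice's domain is down to {4}, so Alice = 4. Remove 4 from Ivy, Liam.
Among the 5 still-open variables, 3 fits only Ivy (and all 5 values in {1, 2, 3, 5, 6} must be used), so Ivy = 3.
Determined: Alice=4, Ivy=3. The other people each still have more than one consistent value. That makes 2.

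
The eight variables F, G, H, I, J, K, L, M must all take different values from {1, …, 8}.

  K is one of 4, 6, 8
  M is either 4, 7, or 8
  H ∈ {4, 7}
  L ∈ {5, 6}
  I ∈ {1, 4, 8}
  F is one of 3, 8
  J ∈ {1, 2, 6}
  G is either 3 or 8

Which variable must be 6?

Among the 8 variables, 2 fits only J (and all 8 values in {1, 2, 3, 4, 5, 6, 7, 8} must be used), so J = 2.
Among the 7 still-open variables, 1 fits only I (and all 7 values in {1, 3, 4, 5, 6, 7, 8} must be used), so I = 1.
The 6 still-open variables draw from only 6 values {3, 4, 5, 6, 7, 8}, so each is used; only L can be 5, hence L = 5.
The 5 still-open variables together cover exactly {3, 4, 6, 7, 8} — 5 values for 5 variables — and 6 appears only in K's list, so K = 6.

K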